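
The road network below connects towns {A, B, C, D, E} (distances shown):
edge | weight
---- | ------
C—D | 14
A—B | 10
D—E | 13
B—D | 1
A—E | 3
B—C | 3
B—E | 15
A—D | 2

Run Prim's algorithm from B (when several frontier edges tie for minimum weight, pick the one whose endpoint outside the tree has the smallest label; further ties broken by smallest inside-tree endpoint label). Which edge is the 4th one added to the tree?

Grow the tree from B using Prim:
Step 1: cheapest edge leaving the tree is B—D (1); add D.
Step 2: cheapest edge leaving the tree is A—D (2); add A.
Step 3: cheapest edge leaving the tree is B—C (3); add C.
Step 4: cheapest edge leaving the tree is A—E (3); add E.
The 4th edge added is A—E.

A-E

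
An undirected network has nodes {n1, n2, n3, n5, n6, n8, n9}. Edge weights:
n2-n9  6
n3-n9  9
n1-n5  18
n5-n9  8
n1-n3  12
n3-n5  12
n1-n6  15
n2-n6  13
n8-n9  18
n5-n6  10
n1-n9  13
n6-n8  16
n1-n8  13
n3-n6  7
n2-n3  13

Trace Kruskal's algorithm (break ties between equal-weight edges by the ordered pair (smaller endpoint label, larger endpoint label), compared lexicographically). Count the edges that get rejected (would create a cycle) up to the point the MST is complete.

Sort edges by weight, then run Kruskal:
n2-n9 (6): add. Components now {n1} {n2,n9} {n8} {n6} {n5} {n3}
n3-n6 (7): add. Components now {n1} {n2,n9} {n8} {n3,n6} {n5}
n5-n9 (8): add. Components now {n1} {n2,n5,n9} {n8} {n3,n6}
n3-n9 (9): add. Components now {n1} {n2,n3,n5,n6,n9} {n8}
n5-n6 (10): skip — n6 and n5 already connected.
n1-n3 (12): add. Components now {n1,n2,n3,n5,n6,n9} {n8}
n3-n5 (12): skip — n5 and n3 already connected.
n1-n8 (13): add. Components now {n1,n2,n3,n5,n6,n8,n9}
Edges rejected before the tree was complete: 2.

2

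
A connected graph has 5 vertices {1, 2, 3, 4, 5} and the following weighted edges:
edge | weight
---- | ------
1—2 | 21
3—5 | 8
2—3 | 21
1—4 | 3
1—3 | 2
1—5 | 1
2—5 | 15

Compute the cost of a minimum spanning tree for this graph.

Prim, starting at 4.
Step 1: frontier [1—4 3] → take 1—4 (3); add 1.
Step 2: frontier [1—5 1, 1—3 2, 1—2 21] → take 1—5 (1); add 5.
Step 3: frontier [1—3 2, 1—2 21, 3—5 8, 2—5 15] → take 1—3 (2); add 3.
Step 4: frontier [1—2 21, 2—3 21, 2—5 15] → take 2—5 (15); add 2.
MST edges: 1—4, 1—5, 1—3, 2—5; total weight 3+1+2+15 = 21.

21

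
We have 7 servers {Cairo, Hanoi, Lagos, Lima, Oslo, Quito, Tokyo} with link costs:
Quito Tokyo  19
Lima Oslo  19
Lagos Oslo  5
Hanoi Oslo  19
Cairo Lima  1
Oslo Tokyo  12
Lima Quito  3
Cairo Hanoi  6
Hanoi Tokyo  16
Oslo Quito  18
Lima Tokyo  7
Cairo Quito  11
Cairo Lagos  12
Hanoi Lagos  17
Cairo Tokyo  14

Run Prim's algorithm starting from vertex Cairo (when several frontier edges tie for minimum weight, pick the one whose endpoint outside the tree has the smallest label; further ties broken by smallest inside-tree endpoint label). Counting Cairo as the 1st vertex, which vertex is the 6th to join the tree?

Prim, starting at Cairo.
Step 1: cheapest edge leaving the tree is Cairo Lima (1); add Lima.
Step 2: cheapest edge leaving the tree is Lima Quito (3); add Quito.
Step 3: cheapest edge leaving the tree is Cairo Hanoi (6); add Hanoi.
Step 4: cheapest edge leaving the tree is Lima Tokyo (7); add Tokyo.
Step 5: cheapest edge leaving the tree is Cairo Lagos (12); add Lagos.
Step 6: cheapest edge leaving the tree is Lagos Oslo (5); add Oslo.
Vertex order: Cairo, Lima, Quito, Hanoi, Tokyo, Lagos, Oslo. The 6th vertex is Lagos.

Lagos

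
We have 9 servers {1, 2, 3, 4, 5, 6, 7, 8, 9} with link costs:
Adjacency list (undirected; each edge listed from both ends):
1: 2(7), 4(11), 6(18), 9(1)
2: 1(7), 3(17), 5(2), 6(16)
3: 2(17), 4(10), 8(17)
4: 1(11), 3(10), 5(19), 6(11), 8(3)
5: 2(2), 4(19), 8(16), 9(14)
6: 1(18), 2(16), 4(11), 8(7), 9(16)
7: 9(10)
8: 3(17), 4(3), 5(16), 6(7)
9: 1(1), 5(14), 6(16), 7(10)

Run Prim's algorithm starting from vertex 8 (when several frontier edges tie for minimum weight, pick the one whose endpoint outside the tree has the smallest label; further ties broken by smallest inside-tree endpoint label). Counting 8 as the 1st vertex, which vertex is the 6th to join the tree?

Prim's algorithm from 8:
Step 1: cheapest edge leaving the tree is 4 8 (3); add 4.
Step 2: cheapest edge leaving the tree is 6 8 (7); add 6.
Step 3: cheapest edge leaving the tree is 3 4 (10); add 3.
Step 4: cheapest edge leaving the tree is 1 4 (11); add 1.
Step 5: cheapest edge leaving the tree is 1 9 (1); add 9.
Step 6: cheapest edge leaving the tree is 1 2 (7); add 2.
Step 7: cheapest edge leaving the tree is 2 5 (2); add 5.
Step 8: cheapest edge leaving the tree is 7 9 (10); add 7.
Vertex order: 8, 4, 6, 3, 1, 9, 2, 5, 7. The 6th vertex is 9.

9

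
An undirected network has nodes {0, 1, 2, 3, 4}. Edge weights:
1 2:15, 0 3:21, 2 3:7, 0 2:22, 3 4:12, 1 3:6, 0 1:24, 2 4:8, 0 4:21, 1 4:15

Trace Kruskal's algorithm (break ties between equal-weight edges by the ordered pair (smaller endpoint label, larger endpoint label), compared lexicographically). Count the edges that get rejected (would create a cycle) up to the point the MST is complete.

Kruskal: consider edges lightest-first.
1 3 (6): add. Components now {0} {1,3} {2} {4}
2 3 (7): add. Components now {0} {1,2,3} {4}
2 4 (8): add. Components now {0} {1,2,3,4}
3 4 (12): skip — 3 and 4 already connected.
1 2 (15): skip — 1 and 2 already connected.
1 4 (15): skip — 1 and 4 already connected.
0 3 (21): add. Components now {0,1,2,3,4}
Edges rejected before the tree was complete: 3.

3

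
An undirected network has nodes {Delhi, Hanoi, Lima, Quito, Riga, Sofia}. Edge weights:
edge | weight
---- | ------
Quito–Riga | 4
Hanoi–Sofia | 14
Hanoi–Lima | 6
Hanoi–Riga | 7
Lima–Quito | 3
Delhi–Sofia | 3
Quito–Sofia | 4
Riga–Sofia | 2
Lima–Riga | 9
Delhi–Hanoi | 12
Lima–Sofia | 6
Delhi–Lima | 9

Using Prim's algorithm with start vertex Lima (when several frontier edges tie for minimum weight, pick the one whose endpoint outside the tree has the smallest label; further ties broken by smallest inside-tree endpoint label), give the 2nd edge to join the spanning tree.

Prim, starting at Lima.
Step 1: frontier [Lima–Quito 3, Hanoi–Lima 6, Lima–Sofia 6, Delhi–Lima 9, Lima–Riga 9] → take Lima–Quito (3); add Quito.
Step 2: frontier [Hanoi–Lima 6, Lima–Sofia 6, Delhi–Lima 9, Lima–Riga 9, Quito–Riga 4, Quito–Sofia 4] → take Quito–Riga (4); add Riga.
Step 3: frontier [Hanoi–Lima 6, Lima–Sofia 6, Delhi–Lima 9, Quito–Sofia 4, Riga–Sofia 2, Hanoi–Riga 7] → take Riga–Sofia (2); add Sofia.
Step 4: frontier [Hanoi–Lima 6, Delhi–Lima 9, Hanoi–Riga 7, Delhi–Sofia 3, Hanoi–Sofia 14] → take Delhi–Sofia (3); add Delhi.
Step 5: frontier [Delhi–Hanoi 12, Hanoi–Lima 6, Hanoi–Riga 7, Hanoi–Sofia 14] → take Hanoi–Lima (6); add Hanoi.
The 2nd edge added is Quito–Riga.

Quito-Riga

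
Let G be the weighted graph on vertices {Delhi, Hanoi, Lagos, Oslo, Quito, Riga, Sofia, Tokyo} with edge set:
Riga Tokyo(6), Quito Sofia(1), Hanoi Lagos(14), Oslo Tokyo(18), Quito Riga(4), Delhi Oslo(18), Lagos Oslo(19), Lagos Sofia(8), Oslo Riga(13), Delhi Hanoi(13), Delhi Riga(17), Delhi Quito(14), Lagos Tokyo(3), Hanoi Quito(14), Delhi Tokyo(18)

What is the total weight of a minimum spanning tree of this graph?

Prim's algorithm from Hanoi:
Step 1: cheapest edge leaving the tree is Delhi Hanoi (13); add Delhi.
Step 2: cheapest edge leaving the tree is Hanoi Lagos (14); add Lagos.
Step 3: cheapest edge leaving the tree is Lagos Tokyo (3); add Tokyo.
Step 4: cheapest edge leaving the tree is Riga Tokyo (6); add Riga.
Step 5: cheapest edge leaving the tree is Quito Riga (4); add Quito.
Step 6: cheapest edge leaving the tree is Quito Sofia (1); add Sofia.
Step 7: cheapest edge leaving the tree is Oslo Riga (13); add Oslo.
MST edges: Delhi Hanoi, Hanoi Lagos, Lagos Tokyo, Riga Tokyo, Quito Riga, Quito Sofia, Oslo Riga; total weight 13+14+3+6+4+1+13 = 54.

54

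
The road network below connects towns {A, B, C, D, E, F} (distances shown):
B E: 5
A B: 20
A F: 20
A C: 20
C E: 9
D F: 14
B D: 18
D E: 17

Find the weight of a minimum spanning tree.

65

Kruskal's algorithm — process edges by increasing weight (ties by edge label):
B E (5): add. Components now {A} {B,E} {C} {D} {F}
C E (9): add. Components now {A} {B,C,E} {D} {F}
D F (14): add. Components now {A} {B,C,E} {D,F}
D E (17): add. Components now {A} {B,C,D,E,F}
B D (18): skip — B and D already connected.
A B (20): add. Components now {A,B,C,D,E,F}
MST edges: B E, C E, D F, D E, A B; total weight 5+9+14+17+20 = 65.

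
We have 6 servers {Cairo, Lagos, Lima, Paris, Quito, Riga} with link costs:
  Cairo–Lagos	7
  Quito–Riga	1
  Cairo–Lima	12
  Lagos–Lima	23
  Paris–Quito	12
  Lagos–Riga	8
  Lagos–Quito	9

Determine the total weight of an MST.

Kruskal: consider edges lightest-first.
Quito–Riga (1): add — endpoints in different components.
Cairo–Lagos (7): add — endpoints in different components.
Lagos–Riga (8): add — endpoints in different components.
Lagos–Quito (9): skip — Quito and Lagos already connected.
Cairo–Lima (12): add — endpoints in different components.
Paris–Quito (12): add — endpoints in different components.
MST edges: Quito–Riga, Cairo–Lagos, Lagos–Riga, Cairo–Lima, Paris–Quito; total weight 1+7+8+12+12 = 40.

40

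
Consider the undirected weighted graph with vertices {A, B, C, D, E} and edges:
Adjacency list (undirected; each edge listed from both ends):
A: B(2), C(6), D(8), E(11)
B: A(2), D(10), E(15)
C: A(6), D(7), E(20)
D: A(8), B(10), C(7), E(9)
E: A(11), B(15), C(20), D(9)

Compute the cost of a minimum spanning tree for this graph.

24

Kruskal: consider edges lightest-first.
A—B (2): add — endpoints in different components.
A—C (6): add — endpoints in different components.
C—D (7): add — endpoints in different components.
A—D (8): skip — A and D already connected.
D—E (9): add — endpoints in different components.
MST edges: A—B, A—C, C—D, D—E; total weight 2+6+7+9 = 24.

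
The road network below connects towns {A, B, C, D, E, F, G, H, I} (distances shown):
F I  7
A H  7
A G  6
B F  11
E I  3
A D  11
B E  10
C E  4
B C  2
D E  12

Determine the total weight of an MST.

52

Prim's algorithm from G:
Step 1: frontier [A G 6] → take A G (6); add A.
Step 2: frontier [A H 7, A D 11] → take A H (7); add H.
Step 3: frontier [A D 11] → take A D (11); add D.
Step 4: frontier [D E 12] → take D E (12); add E.
Step 5: frontier [E I 3, C E 4, B E 10] → take E I (3); add I.
Step 6: frontier [C E 4, B E 10, F I 7] → take C E (4); add C.
Step 7: frontier [B C 2, B E 10, F I 7] → take B C (2); add B.
Step 8: frontier [B F 11, F I 7] → take F I (7); add F.
MST edges: A G, A H, A D, D E, E I, C E, B C, F I; total weight 6+7+11+12+3+4+2+7 = 52.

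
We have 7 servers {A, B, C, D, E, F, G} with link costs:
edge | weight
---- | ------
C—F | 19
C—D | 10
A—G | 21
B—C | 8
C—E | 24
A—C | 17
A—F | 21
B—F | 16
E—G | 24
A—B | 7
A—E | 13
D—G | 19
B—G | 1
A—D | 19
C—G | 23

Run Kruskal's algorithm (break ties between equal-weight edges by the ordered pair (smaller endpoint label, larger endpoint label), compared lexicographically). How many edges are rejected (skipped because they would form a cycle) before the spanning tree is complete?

0

Kruskal's algorithm — process edges by increasing weight (ties by edge label):
B—G (1): add — endpoints in different components.
A—B (7): add — endpoints in different components.
B—C (8): add — endpoints in different components.
C—D (10): add — endpoints in different components.
A—E (13): add — endpoints in different components.
B—F (16): add — endpoints in different components.
Edges rejected before the tree was complete: 0.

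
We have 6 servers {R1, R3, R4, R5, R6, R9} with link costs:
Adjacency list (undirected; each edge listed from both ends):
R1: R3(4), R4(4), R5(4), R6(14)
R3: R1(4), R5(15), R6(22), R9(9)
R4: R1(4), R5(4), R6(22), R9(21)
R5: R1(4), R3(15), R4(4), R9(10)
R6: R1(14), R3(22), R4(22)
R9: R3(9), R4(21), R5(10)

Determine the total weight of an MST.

Grow the tree from R6 using Prim:
Step 1: frontier [R1-R6 14, R3-R6 22, R4-R6 22] → take R1-R6 (14); add R1.
Step 2: frontier [R1-R3 4, R1-R4 4, R1-R5 4, R3-R6 22, R4-R6 22] → take R1-R3 (4); add R3.
Step 3: frontier [R1-R4 4, R1-R5 4, R3-R9 9, R3-R5 15, R4-R6 22] → take R1-R4 (4); add R4.
Step 4: frontier [R1-R5 4, R3-R9 9, R3-R5 15, R4-R5 4, R4-R9 21] → take R1-R5 (4); add R5.
Step 5: frontier [R3-R9 9, R4-R9 21, R5-R9 10] → take R3-R9 (9); add R9.
MST edges: R1-R6, R1-R3, R1-R4, R1-R5, R3-R9; total weight 14+4+4+4+9 = 35.

35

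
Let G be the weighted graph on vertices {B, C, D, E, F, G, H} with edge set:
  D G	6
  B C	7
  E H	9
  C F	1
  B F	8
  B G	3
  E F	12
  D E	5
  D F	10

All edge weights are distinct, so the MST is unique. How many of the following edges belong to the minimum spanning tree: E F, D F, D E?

Kruskal's algorithm — process edges by increasing weight (ties by edge label):
C F (1): add. Components now {B} {C,F} {D} {E} {G} {H}
B G (3): add. Components now {B,G} {C,F} {D} {E} {H}
D E (5): add. Components now {B,G} {C,F} {D,E} {H}
D G (6): add. Components now {B,D,E,G} {C,F} {H}
B C (7): add. Components now {B,C,D,E,F,G} {H}
B F (8): skip — B and F already connected.
E H (9): add. Components now {B,C,D,E,F,G,H}
MST edge set: {C F, B G, D E, D G, B C, E H}.
Of the listed edges, {D E} are in the MST → 1.

1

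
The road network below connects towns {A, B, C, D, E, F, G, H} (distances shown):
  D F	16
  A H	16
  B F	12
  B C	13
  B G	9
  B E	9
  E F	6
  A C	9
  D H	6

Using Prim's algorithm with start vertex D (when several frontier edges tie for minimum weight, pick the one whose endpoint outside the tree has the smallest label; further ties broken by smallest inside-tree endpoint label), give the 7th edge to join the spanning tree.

Prim, starting at D.
Step 1: frontier [D H 6, D F 16] → take D H (6); add H.
Step 2: frontier [D F 16, A H 16] → take A H (16); add A.
Step 3: frontier [A C 9, D F 16] → take A C (9); add C.
Step 4: frontier [B C 13, D F 16] → take B C (13); add B.
Step 5: frontier [B E 9, B G 9, B F 12, D F 16] → take B E (9); add E.
Step 6: frontier [B G 9, B F 12, D F 16, E F 6] → take E F (6); add F.
Step 7: frontier [B G 9] → take B G (9); add G.
The 7th edge added is B G.

B-G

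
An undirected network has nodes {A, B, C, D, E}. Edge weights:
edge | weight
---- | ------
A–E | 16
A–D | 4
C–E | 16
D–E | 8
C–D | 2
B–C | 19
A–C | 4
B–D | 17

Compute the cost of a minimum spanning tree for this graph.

Prim, starting at C.
Step 1: cheapest edge leaving the tree is C–D (2); add D.
Step 2: cheapest edge leaving the tree is A–C (4); add A.
Step 3: cheapest edge leaving the tree is D–E (8); add E.
Step 4: cheapest edge leaving the tree is B–D (17); add B.
MST edges: C–D, A–C, D–E, B–D; total weight 2+4+8+17 = 31.

31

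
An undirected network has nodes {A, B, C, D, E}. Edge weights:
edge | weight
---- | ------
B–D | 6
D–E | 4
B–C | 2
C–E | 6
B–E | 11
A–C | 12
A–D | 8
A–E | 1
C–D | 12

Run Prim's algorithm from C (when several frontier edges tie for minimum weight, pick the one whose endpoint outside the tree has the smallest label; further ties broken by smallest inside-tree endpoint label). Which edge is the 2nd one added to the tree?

B-D

Prim's algorithm from C:
Step 1: frontier [B–C 2, C–E 6, A–C 12, C–D 12] → take B–C (2); add B.
Step 2: frontier [B–D 6, B–E 11, C–E 6, A–C 12, C–D 12] → take B–D (6); add D.
Step 3: frontier [B–E 11, C–E 6, A–C 12, D–E 4, A–D 8] → take D–E (4); add E.
Step 4: frontier [A–C 12, A–D 8, A–E 1] → take A–E (1); add A.
The 2nd edge added is B–D.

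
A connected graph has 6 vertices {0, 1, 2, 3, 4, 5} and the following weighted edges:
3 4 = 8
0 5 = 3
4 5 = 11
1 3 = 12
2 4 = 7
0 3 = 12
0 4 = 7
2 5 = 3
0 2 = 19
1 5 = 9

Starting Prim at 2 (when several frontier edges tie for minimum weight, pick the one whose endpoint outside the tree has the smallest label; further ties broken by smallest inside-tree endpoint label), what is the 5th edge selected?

1-5

Prim, starting at 2.
Step 1: cheapest edge leaving the tree is 2 5 (3); add 5.
Step 2: cheapest edge leaving the tree is 0 5 (3); add 0.
Step 3: cheapest edge leaving the tree is 0 4 (7); add 4.
Step 4: cheapest edge leaving the tree is 3 4 (8); add 3.
Step 5: cheapest edge leaving the tree is 1 5 (9); add 1.
The 5th edge added is 1 5.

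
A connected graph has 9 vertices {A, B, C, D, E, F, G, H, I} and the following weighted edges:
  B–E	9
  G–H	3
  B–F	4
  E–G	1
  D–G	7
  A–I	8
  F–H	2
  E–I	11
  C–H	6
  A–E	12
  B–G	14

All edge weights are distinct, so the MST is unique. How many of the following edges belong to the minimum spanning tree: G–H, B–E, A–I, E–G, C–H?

4

Sort edges by weight, then run Kruskal:
E–G (1): add — endpoints in different components.
F–H (2): add — endpoints in different components.
G–H (3): add — endpoints in different components.
B–F (4): add — endpoints in different components.
C–H (6): add — endpoints in different components.
D–G (7): add — endpoints in different components.
A–I (8): add — endpoints in different components.
B–E (9): skip — B and E already connected.
E–I (11): add — endpoints in different components.
MST edge set: {E–G, F–H, G–H, B–F, C–H, D–G, A–I, E–I}.
Of the listed edges, {G–H, A–I, E–G, C–H} are in the MST → 4.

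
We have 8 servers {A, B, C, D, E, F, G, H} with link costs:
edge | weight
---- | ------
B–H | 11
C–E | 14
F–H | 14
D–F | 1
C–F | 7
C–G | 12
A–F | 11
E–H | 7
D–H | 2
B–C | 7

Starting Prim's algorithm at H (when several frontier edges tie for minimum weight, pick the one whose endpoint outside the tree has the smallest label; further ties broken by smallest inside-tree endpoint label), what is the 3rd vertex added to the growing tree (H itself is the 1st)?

Prim, starting at H.
Step 1: cheapest edge leaving the tree is D–H (2); add D.
Step 2: cheapest edge leaving the tree is D–F (1); add F.
Step 3: cheapest edge leaving the tree is C–F (7); add C.
Step 4: cheapest edge leaving the tree is B–C (7); add B.
Step 5: cheapest edge leaving the tree is E–H (7); add E.
Step 6: cheapest edge leaving the tree is A–F (11); add A.
Step 7: cheapest edge leaving the tree is C–G (12); add G.
Vertex order: H, D, F, C, B, E, A, G. The 3rd vertex is F.

F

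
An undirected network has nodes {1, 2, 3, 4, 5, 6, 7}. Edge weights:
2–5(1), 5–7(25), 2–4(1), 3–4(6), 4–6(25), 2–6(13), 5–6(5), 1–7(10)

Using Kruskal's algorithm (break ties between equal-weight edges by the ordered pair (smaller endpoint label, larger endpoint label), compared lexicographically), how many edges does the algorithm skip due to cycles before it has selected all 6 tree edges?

2

Sort edges by weight, then run Kruskal:
2–4 (1): add — endpoints in different components.
2–5 (1): add — endpoints in different components.
5–6 (5): add — endpoints in different components.
3–4 (6): add — endpoints in different components.
1–7 (10): add — endpoints in different components.
2–6 (13): skip — 2 and 6 already connected.
4–6 (25): skip — 4 and 6 already connected.
5–7 (25): add — endpoints in different components.
Edges rejected before the tree was complete: 2.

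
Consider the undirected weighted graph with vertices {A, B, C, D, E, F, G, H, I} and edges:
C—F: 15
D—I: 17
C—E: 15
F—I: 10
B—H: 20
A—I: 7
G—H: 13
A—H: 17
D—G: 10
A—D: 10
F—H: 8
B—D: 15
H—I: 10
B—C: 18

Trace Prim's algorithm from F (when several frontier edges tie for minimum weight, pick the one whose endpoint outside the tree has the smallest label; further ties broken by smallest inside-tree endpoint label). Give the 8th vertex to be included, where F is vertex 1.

C

Prim, starting at F.
Step 1: cheapest edge leaving the tree is F—H (8); add H.
Step 2: cheapest edge leaving the tree is F—I (10); add I.
Step 3: cheapest edge leaving the tree is A—I (7); add A.
Step 4: cheapest edge leaving the tree is A—D (10); add D.
Step 5: cheapest edge leaving the tree is D—G (10); add G.
Step 6: cheapest edge leaving the tree is B—D (15); add B.
Step 7: cheapest edge leaving the tree is C—F (15); add C.
Step 8: cheapest edge leaving the tree is C—E (15); add E.
Vertex order: F, H, I, A, D, G, B, C, E. The 8th vertex is C.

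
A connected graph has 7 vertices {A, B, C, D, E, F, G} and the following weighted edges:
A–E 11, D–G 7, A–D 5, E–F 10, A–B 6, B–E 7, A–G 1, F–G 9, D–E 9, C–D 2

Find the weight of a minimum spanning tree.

Sort edges by weight, then run Kruskal:
A–G (1): add. Components now {A,G} {B} {C} {D} {E} {F}
C–D (2): add. Components now {A,G} {B} {C,D} {E} {F}
A–D (5): add. Components now {A,C,D,G} {B} {E} {F}
A–B (6): add. Components now {A,B,C,D,G} {E} {F}
B–E (7): add. Components now {A,B,C,D,E,G} {F}
D–G (7): skip — D and G already connected.
D–E (9): skip — D and E already connected.
F–G (9): add. Components now {A,B,C,D,E,F,G}
MST edges: A–G, C–D, A–D, A–B, B–E, F–G; total weight 1+2+5+6+7+9 = 30.

30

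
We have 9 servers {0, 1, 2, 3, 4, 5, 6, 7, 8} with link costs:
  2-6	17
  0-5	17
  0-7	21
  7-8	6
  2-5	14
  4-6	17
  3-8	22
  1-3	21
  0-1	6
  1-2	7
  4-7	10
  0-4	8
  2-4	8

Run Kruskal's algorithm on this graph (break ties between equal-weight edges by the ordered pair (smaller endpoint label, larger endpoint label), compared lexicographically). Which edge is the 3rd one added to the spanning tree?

1-2

Kruskal's algorithm — process edges by increasing weight (ties by edge label):
0-1 (6): add — endpoints in different components.
7-8 (6): add — endpoints in different components.
1-2 (7): add — endpoints in different components.
0-4 (8): add — endpoints in different components.
2-4 (8): skip — 2 and 4 already connected.
4-7 (10): add — endpoints in different components.
2-5 (14): add — endpoints in different components.
0-5 (17): skip — 0 and 5 already connected.
2-6 (17): add — endpoints in different components.
4-6 (17): skip — 4 and 6 already connected.
0-7 (21): skip — 0 and 7 already connected.
1-3 (21): add — endpoints in different components.
The 3rd edge added is 1-2.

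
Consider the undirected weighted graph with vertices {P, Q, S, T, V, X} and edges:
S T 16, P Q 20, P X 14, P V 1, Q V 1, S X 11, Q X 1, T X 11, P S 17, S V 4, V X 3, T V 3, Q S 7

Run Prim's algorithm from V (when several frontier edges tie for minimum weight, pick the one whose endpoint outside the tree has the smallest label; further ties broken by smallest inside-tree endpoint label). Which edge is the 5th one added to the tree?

Grow the tree from V using Prim:
Step 1: cheapest edge leaving the tree is P V (1); add P.
Step 2: cheapest edge leaving the tree is Q V (1); add Q.
Step 3: cheapest edge leaving the tree is Q X (1); add X.
Step 4: cheapest edge leaving the tree is T V (3); add T.
Step 5: cheapest edge leaving the tree is S V (4); add S.
The 5th edge added is S V.

S-V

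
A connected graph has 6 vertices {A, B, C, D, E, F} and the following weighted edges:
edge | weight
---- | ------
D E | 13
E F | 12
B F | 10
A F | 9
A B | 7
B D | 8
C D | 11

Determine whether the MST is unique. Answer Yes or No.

Sort edges by weight, then run Kruskal:
A B (7): add. Components now {A,B} {C} {D} {E} {F}
B D (8): add. Components now {A,B,D} {C} {E} {F}
A F (9): add. Components now {A,B,D,F} {C} {E}
B F (10): skip — B and F already connected.
C D (11): add. Components now {A,B,C,D,F} {E}
E F (12): add. Components now {A,B,C,D,E,F}
Every non-tree edge has weight strictly greater than the heaviest edge on the tree path between its endpoints, so the MST is unique.

Yes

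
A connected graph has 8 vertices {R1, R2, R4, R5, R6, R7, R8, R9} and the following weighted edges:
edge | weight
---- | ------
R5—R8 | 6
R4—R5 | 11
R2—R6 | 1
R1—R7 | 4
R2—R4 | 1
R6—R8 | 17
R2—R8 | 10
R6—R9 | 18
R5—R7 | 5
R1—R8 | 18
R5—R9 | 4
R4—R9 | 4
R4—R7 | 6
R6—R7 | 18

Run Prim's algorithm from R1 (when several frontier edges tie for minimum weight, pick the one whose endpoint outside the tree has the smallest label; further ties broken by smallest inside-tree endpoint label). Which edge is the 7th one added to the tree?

Prim, starting at R1.
Step 1: cheapest edge leaving the tree is R1—R7 (4); add R7.
Step 2: cheapest edge leaving the tree is R5—R7 (5); add R5.
Step 3: cheapest edge leaving the tree is R5—R9 (4); add R9.
Step 4: cheapest edge leaving the tree is R4—R9 (4); add R4.
Step 5: cheapest edge leaving the tree is R2—R4 (1); add R2.
Step 6: cheapest edge leaving the tree is R2—R6 (1); add R6.
Step 7: cheapest edge leaving the tree is R5—R8 (6); add R8.
The 7th edge added is R5—R8.

R5-R8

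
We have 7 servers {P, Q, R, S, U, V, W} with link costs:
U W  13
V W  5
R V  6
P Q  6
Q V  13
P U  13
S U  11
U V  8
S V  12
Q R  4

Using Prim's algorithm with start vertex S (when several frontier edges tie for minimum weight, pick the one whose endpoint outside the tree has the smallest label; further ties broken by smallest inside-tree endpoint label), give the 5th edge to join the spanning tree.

Q-R

Prim's algorithm from S:
Step 1: cheapest edge leaving the tree is S U (11); add U.
Step 2: cheapest edge leaving the tree is U V (8); add V.
Step 3: cheapest edge leaving the tree is V W (5); add W.
Step 4: cheapest edge leaving the tree is R V (6); add R.
Step 5: cheapest edge leaving the tree is Q R (4); add Q.
Step 6: cheapest edge leaving the tree is P Q (6); add P.
The 5th edge added is Q R.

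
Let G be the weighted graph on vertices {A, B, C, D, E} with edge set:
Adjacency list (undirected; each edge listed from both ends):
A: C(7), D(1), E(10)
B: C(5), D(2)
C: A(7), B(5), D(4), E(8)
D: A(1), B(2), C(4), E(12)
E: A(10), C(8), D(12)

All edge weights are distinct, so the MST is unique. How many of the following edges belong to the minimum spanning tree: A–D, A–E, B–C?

1

Kruskal's algorithm — process edges by increasing weight (ties by edge label):
A–D (1): add — endpoints in different components.
B–D (2): add — endpoints in different components.
C–D (4): add — endpoints in different components.
B–C (5): skip — B and C already connected.
A–C (7): skip — A and C already connected.
C–E (8): add — endpoints in different components.
MST edge set: {A–D, B–D, C–D, C–E}.
Of the listed edges, {A–D} are in the MST → 1.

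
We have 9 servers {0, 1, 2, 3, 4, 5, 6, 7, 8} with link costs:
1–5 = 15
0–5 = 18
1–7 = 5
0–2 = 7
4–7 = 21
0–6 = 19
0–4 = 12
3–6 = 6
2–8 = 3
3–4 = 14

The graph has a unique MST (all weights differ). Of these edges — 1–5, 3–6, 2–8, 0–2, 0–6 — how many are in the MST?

4

Kruskal's algorithm — process edges by increasing weight (ties by edge label):
2–8 (3): add — endpoints in different components.
1–7 (5): add — endpoints in different components.
3–6 (6): add — endpoints in different components.
0–2 (7): add — endpoints in different components.
0–4 (12): add — endpoints in different components.
3–4 (14): add — endpoints in different components.
1–5 (15): add — endpoints in different components.
0–5 (18): add — endpoints in different components.
MST edge set: {2–8, 1–7, 3–6, 0–2, 0–4, 3–4, 1–5, 0–5}.
Of the listed edges, {1–5, 3–6, 2–8, 0–2} are in the MST → 4.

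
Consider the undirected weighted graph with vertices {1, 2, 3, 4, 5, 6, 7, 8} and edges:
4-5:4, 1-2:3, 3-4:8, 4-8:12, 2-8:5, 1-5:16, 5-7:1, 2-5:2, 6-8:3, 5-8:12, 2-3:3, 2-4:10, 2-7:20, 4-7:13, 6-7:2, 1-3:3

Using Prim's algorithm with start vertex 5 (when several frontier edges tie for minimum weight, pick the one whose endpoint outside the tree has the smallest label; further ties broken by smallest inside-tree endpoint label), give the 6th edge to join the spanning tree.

6-8

Prim's algorithm from 5:
Step 1: cheapest edge leaving the tree is 5-7 (1); add 7.
Step 2: cheapest edge leaving the tree is 2-5 (2); add 2.
Step 3: cheapest edge leaving the tree is 6-7 (2); add 6.
Step 4: cheapest edge leaving the tree is 1-2 (3); add 1.
Step 5: cheapest edge leaving the tree is 1-3 (3); add 3.
Step 6: cheapest edge leaving the tree is 6-8 (3); add 8.
Step 7: cheapest edge leaving the tree is 4-5 (4); add 4.
The 6th edge added is 6-8.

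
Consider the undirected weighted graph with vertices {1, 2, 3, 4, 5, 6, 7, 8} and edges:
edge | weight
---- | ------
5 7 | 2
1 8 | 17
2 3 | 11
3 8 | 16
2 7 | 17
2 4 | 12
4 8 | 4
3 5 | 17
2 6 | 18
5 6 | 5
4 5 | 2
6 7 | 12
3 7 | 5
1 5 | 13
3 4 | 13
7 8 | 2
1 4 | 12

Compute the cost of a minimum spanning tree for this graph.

Prim, starting at 2.
Step 1: cheapest edge leaving the tree is 2 3 (11); add 3.
Step 2: cheapest edge leaving the tree is 3 7 (5); add 7.
Step 3: cheapest edge leaving the tree is 5 7 (2); add 5.
Step 4: cheapest edge leaving the tree is 4 5 (2); add 4.
Step 5: cheapest edge leaving the tree is 7 8 (2); add 8.
Step 6: cheapest edge leaving the tree is 5 6 (5); add 6.
Step 7: cheapest edge leaving the tree is 1 4 (12); add 1.
MST edges: 2 3, 3 7, 5 7, 4 5, 7 8, 5 6, 1 4; total weight 11+5+2+2+2+5+12 = 39.

39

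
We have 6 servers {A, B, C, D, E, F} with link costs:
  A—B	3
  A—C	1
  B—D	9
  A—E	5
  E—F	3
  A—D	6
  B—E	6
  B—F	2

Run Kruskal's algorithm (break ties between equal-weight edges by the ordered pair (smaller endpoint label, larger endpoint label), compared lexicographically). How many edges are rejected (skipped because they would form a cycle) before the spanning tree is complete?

1

Kruskal: consider edges lightest-first.
A—C (1): add — endpoints in different components.
B—F (2): add — endpoints in different components.
A—B (3): add — endpoints in different components.
E—F (3): add — endpoints in different components.
A—E (5): skip — A and E already connected.
A—D (6): add — endpoints in different components.
Edges rejected before the tree was complete: 1.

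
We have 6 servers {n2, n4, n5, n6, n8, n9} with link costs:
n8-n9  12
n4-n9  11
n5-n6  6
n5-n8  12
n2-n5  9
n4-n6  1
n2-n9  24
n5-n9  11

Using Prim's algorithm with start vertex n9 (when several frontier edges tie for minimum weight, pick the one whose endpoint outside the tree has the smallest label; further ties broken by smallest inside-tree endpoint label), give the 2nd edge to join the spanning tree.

n4-n6

Prim, starting at n9.
Step 1: cheapest edge leaving the tree is n4-n9 (11); add n4.
Step 2: cheapest edge leaving the tree is n4-n6 (1); add n6.
Step 3: cheapest edge leaving the tree is n5-n6 (6); add n5.
Step 4: cheapest edge leaving the tree is n2-n5 (9); add n2.
Step 5: cheapest edge leaving the tree is n5-n8 (12); add n8.
The 2nd edge added is n4-n6.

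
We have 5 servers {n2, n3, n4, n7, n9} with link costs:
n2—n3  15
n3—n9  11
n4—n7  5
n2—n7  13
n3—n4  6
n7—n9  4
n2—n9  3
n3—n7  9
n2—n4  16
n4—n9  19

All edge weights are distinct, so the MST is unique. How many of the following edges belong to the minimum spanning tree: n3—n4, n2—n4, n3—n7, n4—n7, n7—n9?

Kruskal's algorithm — process edges by increasing weight (ties by edge label):
n2—n9 (3): add — endpoints in different components.
n7—n9 (4): add — endpoints in different components.
n4—n7 (5): add — endpoints in different components.
n3—n4 (6): add — endpoints in different components.
MST edge set: {n2—n9, n7—n9, n4—n7, n3—n4}.
Of the listed edges, {n3—n4, n4—n7, n7—n9} are in the MST → 3.

3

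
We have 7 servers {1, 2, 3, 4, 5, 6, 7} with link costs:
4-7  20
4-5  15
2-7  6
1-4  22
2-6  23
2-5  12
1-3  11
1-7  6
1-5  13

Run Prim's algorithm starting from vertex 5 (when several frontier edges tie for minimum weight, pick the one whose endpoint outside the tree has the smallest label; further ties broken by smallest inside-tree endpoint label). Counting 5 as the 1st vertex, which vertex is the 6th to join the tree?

Prim, starting at 5.
Step 1: cheapest edge leaving the tree is 2-5 (12); add 2.
Step 2: cheapest edge leaving the tree is 2-7 (6); add 7.
Step 3: cheapest edge leaving the tree is 1-7 (6); add 1.
Step 4: cheapest edge leaving the tree is 1-3 (11); add 3.
Step 5: cheapest edge leaving the tree is 4-5 (15); add 4.
Step 6: cheapest edge leaving the tree is 2-6 (23); add 6.
Vertex order: 5, 2, 7, 1, 3, 4, 6. The 6th vertex is 4.

4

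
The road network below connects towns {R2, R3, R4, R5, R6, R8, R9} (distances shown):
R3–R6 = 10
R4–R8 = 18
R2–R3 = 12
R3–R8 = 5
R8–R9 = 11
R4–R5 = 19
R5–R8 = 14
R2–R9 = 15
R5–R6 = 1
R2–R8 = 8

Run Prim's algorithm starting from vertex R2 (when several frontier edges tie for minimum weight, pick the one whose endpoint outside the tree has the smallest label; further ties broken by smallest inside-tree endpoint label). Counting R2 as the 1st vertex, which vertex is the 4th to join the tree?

Grow the tree from R2 using Prim:
Step 1: cheapest edge leaving the tree is R2–R8 (8); add R8.
Step 2: cheapest edge leaving the tree is R3–R8 (5); add R3.
Step 3: cheapest edge leaving the tree is R3–R6 (10); add R6.
Step 4: cheapest edge leaving the tree is R5–R6 (1); add R5.
Step 5: cheapest edge leaving the tree is R8–R9 (11); add R9.
Step 6: cheapest edge leaving the tree is R4–R8 (18); add R4.
Vertex order: R2, R8, R3, R6, R5, R9, R4. The 4th vertex is R6.

R6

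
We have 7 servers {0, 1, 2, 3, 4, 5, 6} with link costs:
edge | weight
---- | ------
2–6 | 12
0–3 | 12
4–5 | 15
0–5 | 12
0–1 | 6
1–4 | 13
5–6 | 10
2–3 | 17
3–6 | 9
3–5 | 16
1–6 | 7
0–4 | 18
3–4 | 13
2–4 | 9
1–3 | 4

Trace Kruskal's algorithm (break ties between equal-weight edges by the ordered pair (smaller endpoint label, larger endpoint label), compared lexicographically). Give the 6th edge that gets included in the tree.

Sort edges by weight, then run Kruskal:
1–3 (4): add — endpoints in different components.
0–1 (6): add — endpoints in different components.
1–6 (7): add — endpoints in different components.
2–4 (9): add — endpoints in different components.
3–6 (9): skip — 3 and 6 already connected.
5–6 (10): add — endpoints in different components.
0–3 (12): skip — 0 and 3 already connected.
0–5 (12): skip — 0 and 5 already connected.
2–6 (12): add — endpoints in different components.
The 6th edge added is 2–6.

2-6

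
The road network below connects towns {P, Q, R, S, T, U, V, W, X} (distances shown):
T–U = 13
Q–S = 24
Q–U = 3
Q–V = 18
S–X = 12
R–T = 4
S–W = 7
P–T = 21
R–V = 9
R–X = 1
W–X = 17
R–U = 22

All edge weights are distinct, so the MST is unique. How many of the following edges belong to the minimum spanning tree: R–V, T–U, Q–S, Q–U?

3

Kruskal: consider edges lightest-first.
R–X (1): add — endpoints in different components.
Q–U (3): add — endpoints in different components.
R–T (4): add — endpoints in different components.
S–W (7): add — endpoints in different components.
R–V (9): add — endpoints in different components.
S–X (12): add — endpoints in different components.
T–U (13): add — endpoints in different components.
W–X (17): skip — W and X already connected.
Q–V (18): skip — Q and V already connected.
P–T (21): add — endpoints in different components.
MST edge set: {R–X, Q–U, R–T, S–W, R–V, S–X, T–U, P–T}.
Of the listed edges, {R–V, T–U, Q–U} are in the MST → 3.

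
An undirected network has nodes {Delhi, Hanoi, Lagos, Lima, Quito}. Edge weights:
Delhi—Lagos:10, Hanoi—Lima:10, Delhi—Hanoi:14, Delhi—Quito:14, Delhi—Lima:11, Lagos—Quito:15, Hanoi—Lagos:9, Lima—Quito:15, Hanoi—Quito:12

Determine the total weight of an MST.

41

Prim's algorithm from Delhi:
Step 1: frontier [Delhi—Lagos 10, Delhi—Lima 11, Delhi—Hanoi 14, Delhi—Quito 14] → take Delhi—Lagos (10); add Lagos.
Step 2: frontier [Delhi—Lima 11, Delhi—Hanoi 14, Delhi—Quito 14, Hanoi—Lagos 9, Lagos—Quito 15] → take Hanoi—Lagos (9); add Hanoi.
Step 3: frontier [Delhi—Lima 11, Delhi—Quito 14, Hanoi—Lima 10, Hanoi—Quito 12, Lagos—Quito 15] → take Hanoi—Lima (10); add Lima.
Step 4: frontier [Delhi—Quito 14, Hanoi—Quito 12, Lagos—Quito 15, Lima—Quito 15] → take Hanoi—Quito (12); add Quito.
MST edges: Delhi—Lagos, Hanoi—Lagos, Hanoi—Lima, Hanoi—Quito; total weight 10+9+10+12 = 41.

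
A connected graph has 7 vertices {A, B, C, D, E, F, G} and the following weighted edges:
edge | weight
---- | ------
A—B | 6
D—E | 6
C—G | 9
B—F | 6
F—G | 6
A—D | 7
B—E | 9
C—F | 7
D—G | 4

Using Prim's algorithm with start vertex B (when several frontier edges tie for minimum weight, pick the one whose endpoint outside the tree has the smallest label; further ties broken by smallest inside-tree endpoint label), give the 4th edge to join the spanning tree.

Grow the tree from B using Prim:
Step 1: frontier [A—B 6, B—F 6, B—E 9] → take A—B (6); add A.
Step 2: frontier [A—D 7, B—F 6, B—E 9] → take B—F (6); add F.
Step 3: frontier [A—D 7, B—E 9, F—G 6, C—F 7] → take F—G (6); add G.
Step 4: frontier [A—D 7, B—E 9, C—F 7, D—G 4, C—G 9] → take D—G (4); add D.
Step 5: frontier [B—E 9, D—E 6, C—F 7, C—G 9] → take D—E (6); add E.
Step 6: frontier [C—F 7, C—G 9] → take C—F (7); add C.
The 4th edge added is D—G.

D-G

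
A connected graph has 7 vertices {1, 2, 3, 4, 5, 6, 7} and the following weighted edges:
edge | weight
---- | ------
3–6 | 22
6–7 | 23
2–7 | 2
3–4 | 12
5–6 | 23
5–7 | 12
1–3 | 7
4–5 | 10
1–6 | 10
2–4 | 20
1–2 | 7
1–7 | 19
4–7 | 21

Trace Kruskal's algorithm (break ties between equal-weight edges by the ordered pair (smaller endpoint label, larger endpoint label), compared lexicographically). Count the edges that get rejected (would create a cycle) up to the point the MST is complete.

0

Kruskal: consider edges lightest-first.
2–7 (2): add. Components now {1} {2,7} {3} {4} {5} {6}
1–2 (7): add. Components now {1,2,7} {3} {4} {5} {6}
1–3 (7): add. Components now {1,2,3,7} {4} {5} {6}
1–6 (10): add. Components now {1,2,3,6,7} {4} {5}
4–5 (10): add. Components now {1,2,3,6,7} {4,5}
3–4 (12): add. Components now {1,2,3,4,5,6,7}
Edges rejected before the tree was complete: 0.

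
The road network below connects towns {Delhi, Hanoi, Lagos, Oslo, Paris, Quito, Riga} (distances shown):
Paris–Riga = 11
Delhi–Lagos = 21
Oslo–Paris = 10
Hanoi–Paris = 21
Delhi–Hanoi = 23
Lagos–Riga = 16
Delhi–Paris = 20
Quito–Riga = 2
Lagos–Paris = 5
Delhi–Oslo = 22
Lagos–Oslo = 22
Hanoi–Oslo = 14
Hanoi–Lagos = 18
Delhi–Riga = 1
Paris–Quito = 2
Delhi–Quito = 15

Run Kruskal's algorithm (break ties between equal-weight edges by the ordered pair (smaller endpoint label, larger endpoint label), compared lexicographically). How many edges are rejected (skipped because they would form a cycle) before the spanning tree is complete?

1

Sort edges by weight, then run Kruskal:
Delhi–Riga (1): add. Components now {Hanoi} {Quito} {Lagos} {Delhi,Riga} {Paris} {Oslo}
Paris–Quito (2): add. Components now {Hanoi} {Paris,Quito} {Lagos} {Delhi,Riga} {Oslo}
Quito–Riga (2): add. Components now {Hanoi} {Delhi,Paris,Quito,Riga} {Lagos} {Oslo}
Lagos–Paris (5): add. Components now {Hanoi} {Delhi,Lagos,Paris,Quito,Riga} {Oslo}
Oslo–Paris (10): add. Components now {Hanoi} {Delhi,Lagos,Oslo,Paris,Quito,Riga}
Paris–Riga (11): skip — Riga and Paris already connected.
Hanoi–Oslo (14): add. Components now {Delhi,Hanoi,Lagos,Oslo,Paris,Quito,Riga}
Edges rejected before the tree was complete: 1.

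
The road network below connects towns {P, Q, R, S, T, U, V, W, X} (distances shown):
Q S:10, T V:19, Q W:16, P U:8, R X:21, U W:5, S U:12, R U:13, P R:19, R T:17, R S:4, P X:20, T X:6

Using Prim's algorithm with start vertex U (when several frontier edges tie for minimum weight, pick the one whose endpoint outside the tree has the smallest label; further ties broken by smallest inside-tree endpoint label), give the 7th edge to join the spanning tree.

T-X

Prim, starting at U.
Step 1: cheapest edge leaving the tree is U W (5); add W.
Step 2: cheapest edge leaving the tree is P U (8); add P.
Step 3: cheapest edge leaving the tree is S U (12); add S.
Step 4: cheapest edge leaving the tree is R S (4); add R.
Step 5: cheapest edge leaving the tree is Q S (10); add Q.
Step 6: cheapest edge leaving the tree is R T (17); add T.
Step 7: cheapest edge leaving the tree is T X (6); add X.
Step 8: cheapest edge leaving the tree is T V (19); add V.
The 7th edge added is T X.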